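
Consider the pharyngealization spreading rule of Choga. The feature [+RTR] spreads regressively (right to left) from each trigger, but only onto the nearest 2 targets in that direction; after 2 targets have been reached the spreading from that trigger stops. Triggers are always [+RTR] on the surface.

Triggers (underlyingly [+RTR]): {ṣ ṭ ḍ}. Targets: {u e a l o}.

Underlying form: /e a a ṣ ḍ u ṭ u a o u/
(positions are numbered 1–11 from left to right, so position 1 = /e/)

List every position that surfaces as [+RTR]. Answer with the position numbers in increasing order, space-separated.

From /ṣ/ at 4 leftward: 3 /a/ → [+RTR]; 2 /a/ → [+RTR]; bound reached.
From /ḍ/ at 5 leftward: 4 /ṣ/ is itself a trigger — this domain ends here.
From /ṭ/ at 7 leftward: 6 /u/ → [+RTR]; 5 /ḍ/ is itself a trigger — this domain ends here.
Targets with no active source: positions 1 8 9 10 11 stay [-emphatic].

2 3 4 5 6 7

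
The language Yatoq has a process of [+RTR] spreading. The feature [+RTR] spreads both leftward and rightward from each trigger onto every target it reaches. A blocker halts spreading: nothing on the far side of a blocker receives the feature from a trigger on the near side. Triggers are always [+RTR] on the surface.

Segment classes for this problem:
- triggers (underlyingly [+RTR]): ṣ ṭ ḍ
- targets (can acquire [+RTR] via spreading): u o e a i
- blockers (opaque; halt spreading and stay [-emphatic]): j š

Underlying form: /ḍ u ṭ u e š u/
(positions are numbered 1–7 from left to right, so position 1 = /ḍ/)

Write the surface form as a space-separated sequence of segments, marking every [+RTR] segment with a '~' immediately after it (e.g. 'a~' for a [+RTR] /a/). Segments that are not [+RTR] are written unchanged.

ḍ~ u~ ṭ~ u~ e~ š u

From /ḍ/ at 1 rightward: 2 /u/ → [+RTR]; 3 /ṭ/ is itself a trigger — this domain ends here.
From /ḍ/ at 1 leftward: word edge.
From /ṭ/ at 3 rightward: 4 /u/ → [+RTR]; 5 /e/ → [+RTR]; 6 /š/ blocks.
From /ṭ/ at 3 leftward: 2 /u/ → [+RTR]; 1 /ḍ/ is itself a trigger — this domain ends here.
Target with no active source: position 7 stays [-emphatic].
[+RTR] positions on the surface: 1 2 3 4 5.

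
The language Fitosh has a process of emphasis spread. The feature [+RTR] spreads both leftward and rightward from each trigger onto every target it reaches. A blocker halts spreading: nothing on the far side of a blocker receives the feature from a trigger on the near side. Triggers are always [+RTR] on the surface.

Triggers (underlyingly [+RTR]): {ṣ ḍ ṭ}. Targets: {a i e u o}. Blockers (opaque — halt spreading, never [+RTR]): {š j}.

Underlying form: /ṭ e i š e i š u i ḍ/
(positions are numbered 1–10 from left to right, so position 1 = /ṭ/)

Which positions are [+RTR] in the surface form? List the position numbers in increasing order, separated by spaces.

1 2 3 8 9 10

From /ṭ/ at 1 rightward: 2 /e/ → [+RTR]; 3 /i/ → [+RTR]; 4 /š/ blocks.
From /ṭ/ at 1 leftward: word edge.
From /ḍ/ at 10 rightward: word edge.
From /ḍ/ at 10 leftward: 9 /i/ → [+RTR]; 8 /u/ → [+RTR]; 7 /š/ blocks.
Targets with no active source: positions 5 6 stay [-emphatic].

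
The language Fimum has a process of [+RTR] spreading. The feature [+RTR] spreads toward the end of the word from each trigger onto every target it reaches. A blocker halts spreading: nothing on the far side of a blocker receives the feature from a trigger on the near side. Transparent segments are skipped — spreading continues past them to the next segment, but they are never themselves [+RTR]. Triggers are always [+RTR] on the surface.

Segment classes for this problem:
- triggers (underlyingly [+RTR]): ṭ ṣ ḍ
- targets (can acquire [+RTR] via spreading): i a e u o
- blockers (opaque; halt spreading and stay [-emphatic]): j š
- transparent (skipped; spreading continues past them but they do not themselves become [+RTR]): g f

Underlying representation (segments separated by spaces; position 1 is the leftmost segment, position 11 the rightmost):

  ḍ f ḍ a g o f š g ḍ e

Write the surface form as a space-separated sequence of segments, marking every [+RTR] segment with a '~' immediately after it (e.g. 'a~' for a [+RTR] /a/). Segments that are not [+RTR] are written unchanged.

ḍ~ f ḍ~ a~ g o~ f š g ḍ~ e~

From /ḍ/ at 1 rightward: 2 /f/ transparent; 3 /ḍ/ is itself a trigger — this domain ends here.
From /ḍ/ at 3 rightward: 4 /a/ → [+RTR]; 5 /g/ transparent; 6 /o/ → [+RTR]; 7 /f/ transparent; 8 /š/ blocks.
From /ḍ/ at 10 rightward: 11 /e/ → [+RTR]; word edge.
[+RTR] positions on the surface: 1 3 4 6 10 11.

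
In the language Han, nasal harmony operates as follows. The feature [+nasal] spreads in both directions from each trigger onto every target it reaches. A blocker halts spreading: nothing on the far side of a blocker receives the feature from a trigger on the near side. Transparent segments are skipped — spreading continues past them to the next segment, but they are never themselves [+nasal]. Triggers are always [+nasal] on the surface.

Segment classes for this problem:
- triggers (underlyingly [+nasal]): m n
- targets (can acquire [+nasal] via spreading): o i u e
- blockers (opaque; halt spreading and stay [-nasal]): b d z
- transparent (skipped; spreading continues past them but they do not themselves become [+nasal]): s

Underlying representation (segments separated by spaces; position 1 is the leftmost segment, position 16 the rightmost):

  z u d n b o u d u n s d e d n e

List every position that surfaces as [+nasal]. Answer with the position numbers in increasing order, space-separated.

4 9 10 15 16

From /n/ at 4 rightward: 5 /b/ blocks.
From /n/ at 4 leftward: 3 /d/ blocks.
From /n/ at 10 rightward: 11 /s/ transparent; 12 /d/ blocks.
From /n/ at 10 leftward: 9 /u/ → [+nasal]; 8 /d/ blocks.
From /n/ at 15 rightward: 16 /e/ → [+nasal]; word edge.
From /n/ at 15 leftward: 14 /d/ blocks.
Targets with no active source: positions 2 6 7 13 stay [-nasal].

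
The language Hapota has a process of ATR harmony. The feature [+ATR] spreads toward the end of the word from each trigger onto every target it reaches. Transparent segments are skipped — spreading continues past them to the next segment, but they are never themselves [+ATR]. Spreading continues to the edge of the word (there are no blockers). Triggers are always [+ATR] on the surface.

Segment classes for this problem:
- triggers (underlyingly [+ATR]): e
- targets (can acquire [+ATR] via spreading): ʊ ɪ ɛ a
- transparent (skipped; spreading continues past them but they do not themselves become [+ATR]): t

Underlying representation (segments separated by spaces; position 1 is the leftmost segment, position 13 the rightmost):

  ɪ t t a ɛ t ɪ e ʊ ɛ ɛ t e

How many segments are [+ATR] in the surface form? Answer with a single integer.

From /e/ at 8 rightward: 9 /ʊ/ → [+ATR]; 10 /ɛ/ → [+ATR]; 11 /ɛ/ → [+ATR]; 12 /t/ transparent; 13 /e/ is itself a trigger — this domain ends here.
From /e/ at 13 rightward: word edge.
Targets with no active source: positions 1 4 5 7 stay [-ATR].
[+ATR] positions on the surface: 8 9 10 11 13.

5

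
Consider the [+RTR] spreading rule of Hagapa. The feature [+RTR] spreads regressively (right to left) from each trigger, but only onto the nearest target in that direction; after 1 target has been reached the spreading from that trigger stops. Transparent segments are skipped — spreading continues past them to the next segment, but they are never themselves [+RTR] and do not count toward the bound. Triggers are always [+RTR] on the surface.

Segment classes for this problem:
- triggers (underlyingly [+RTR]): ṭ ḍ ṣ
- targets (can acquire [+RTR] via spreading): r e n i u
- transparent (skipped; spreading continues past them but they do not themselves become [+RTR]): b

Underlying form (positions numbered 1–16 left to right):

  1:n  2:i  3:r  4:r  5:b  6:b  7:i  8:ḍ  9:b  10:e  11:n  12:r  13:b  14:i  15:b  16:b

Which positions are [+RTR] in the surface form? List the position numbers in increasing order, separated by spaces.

From /ḍ/ at 8 leftward: 7 /i/ → [+RTR]; bound reached.
Targets with no active source: positions 1 2 3 4 10 11 12 14 stay [-emphatic].

7 8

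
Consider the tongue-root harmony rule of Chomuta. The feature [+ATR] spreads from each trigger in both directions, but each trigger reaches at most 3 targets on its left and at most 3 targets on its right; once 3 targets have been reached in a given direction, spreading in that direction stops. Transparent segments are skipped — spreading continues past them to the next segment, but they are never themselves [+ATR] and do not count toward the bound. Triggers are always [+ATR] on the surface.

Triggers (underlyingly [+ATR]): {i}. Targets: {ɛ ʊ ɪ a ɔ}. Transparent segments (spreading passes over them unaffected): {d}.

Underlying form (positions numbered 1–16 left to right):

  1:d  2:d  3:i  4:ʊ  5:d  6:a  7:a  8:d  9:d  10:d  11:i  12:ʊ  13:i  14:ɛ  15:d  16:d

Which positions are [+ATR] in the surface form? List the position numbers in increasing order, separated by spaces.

3 4 6 7 11 12 13 14

From /i/ at 3 rightward: 4 /ʊ/ → [+ATR]; 5 /d/ transparent; 6 /a/ → [+ATR]; 7 /a/ → [+ATR]; bound reached.
From /i/ at 3 leftward: 2 /d/ transparent; 1 /d/ transparent; word edge.
From /i/ at 11 rightward: 12 /ʊ/ → [+ATR]; 13 /i/ is itself a trigger — this domain ends here.
From /i/ at 11 leftward: 10 /d/ transparent; 9 /d/ transparent; 8 /d/ transparent; 7 /a/ → [+ATR]; 6 /a/ → [+ATR]; 5 /d/ transparent; 4 /ʊ/ → [+ATR]; bound reached.
From /i/ at 13 rightward: 14 /ɛ/ → [+ATR]; 15 /d/ transparent; 16 /d/ transparent; word edge.
From /i/ at 13 leftward: 12 /ʊ/ → [+ATR]; 11 /i/ is itself a trigger — this domain ends here.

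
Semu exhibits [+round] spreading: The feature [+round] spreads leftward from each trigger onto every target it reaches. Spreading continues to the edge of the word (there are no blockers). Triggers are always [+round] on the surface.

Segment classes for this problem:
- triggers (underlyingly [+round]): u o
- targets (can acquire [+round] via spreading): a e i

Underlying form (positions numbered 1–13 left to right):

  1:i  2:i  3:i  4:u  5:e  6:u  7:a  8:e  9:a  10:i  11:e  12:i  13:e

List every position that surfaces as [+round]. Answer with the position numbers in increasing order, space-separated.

From /u/ at 4 leftward: 3 /i/ → [+round]; 2 /i/ → [+round]; 1 /i/ → [+round]; word edge.
From /u/ at 6 leftward: 5 /e/ → [+round]; 4 /u/ is itself a trigger — this domain ends here.
Targets with no active source: positions 7 8 9 10 11 12 13 stay [-round].

1 2 3 4 5 6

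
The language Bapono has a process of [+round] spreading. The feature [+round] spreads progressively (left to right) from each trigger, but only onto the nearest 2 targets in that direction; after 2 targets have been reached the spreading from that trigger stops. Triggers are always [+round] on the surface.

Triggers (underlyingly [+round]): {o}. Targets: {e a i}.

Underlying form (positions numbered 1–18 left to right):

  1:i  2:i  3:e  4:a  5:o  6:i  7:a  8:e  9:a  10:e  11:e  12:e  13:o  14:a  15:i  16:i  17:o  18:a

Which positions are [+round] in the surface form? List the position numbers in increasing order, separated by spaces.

5 6 7 13 14 15 17 18

From /o/ at 5 rightward: 6 /i/ → [+round]; 7 /a/ → [+round]; bound reached.
From /o/ at 13 rightward: 14 /a/ → [+round]; 15 /i/ → [+round]; bound reached.
From /o/ at 17 rightward: 18 /a/ → [+round]; word edge.
Targets with no active source: positions 1 2 3 4 8 9 10 11 12 16 stay [-round].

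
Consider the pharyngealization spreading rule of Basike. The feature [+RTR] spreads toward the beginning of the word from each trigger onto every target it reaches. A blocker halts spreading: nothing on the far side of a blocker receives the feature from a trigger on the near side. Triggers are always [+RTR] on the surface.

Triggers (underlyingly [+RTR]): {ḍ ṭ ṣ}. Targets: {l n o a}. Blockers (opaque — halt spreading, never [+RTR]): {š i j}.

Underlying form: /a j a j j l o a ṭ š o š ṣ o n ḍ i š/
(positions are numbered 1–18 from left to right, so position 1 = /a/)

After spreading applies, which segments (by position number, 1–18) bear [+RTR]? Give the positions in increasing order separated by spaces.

From /ṭ/ at 9 leftward: 8 /a/ → [+RTR]; 7 /o/ → [+RTR]; 6 /l/ → [+RTR]; 5 /j/ blocks.
From /ṣ/ at 13 leftward: 12 /š/ blocks.
From /ḍ/ at 16 leftward: 15 /n/ → [+RTR]; 14 /o/ → [+RTR]; 13 /ṣ/ is itself a trigger — this domain ends here.
Targets with no active source: positions 1 3 11 stay [-emphatic].

6 7 8 9 13 14 15 16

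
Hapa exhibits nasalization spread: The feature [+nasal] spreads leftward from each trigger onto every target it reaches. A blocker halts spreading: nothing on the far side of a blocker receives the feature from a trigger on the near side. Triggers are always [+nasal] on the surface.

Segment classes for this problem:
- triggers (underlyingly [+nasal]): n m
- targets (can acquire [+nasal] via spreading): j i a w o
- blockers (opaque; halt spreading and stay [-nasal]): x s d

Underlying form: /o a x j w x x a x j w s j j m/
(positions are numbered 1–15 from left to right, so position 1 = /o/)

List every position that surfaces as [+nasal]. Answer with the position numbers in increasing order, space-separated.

From /m/ at 15 leftward: 14 /j/ → [+nasal]; 13 /j/ → [+nasal]; 12 /s/ blocks.
Targets with no active source: positions 1 2 4 5 8 10 11 stay [-nasal].

13 14 15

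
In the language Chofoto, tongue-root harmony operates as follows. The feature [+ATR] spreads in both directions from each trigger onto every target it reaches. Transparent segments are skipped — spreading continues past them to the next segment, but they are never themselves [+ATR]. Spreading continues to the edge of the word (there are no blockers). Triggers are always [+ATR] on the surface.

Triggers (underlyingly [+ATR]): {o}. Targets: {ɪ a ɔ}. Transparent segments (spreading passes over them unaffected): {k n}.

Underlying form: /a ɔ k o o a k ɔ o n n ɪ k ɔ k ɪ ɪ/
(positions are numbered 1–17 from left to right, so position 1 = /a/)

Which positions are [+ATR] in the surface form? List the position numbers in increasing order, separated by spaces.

From /o/ at 4 rightward: 5 /o/ is itself a trigger — this domain ends here.
From /o/ at 4 leftward: 3 /k/ transparent; 2 /ɔ/ → [+ATR]; 1 /a/ → [+ATR]; word edge.
From /o/ at 5 rightward: 6 /a/ → [+ATR]; 7 /k/ transparent; 8 /ɔ/ → [+ATR]; 9 /o/ is itself a trigger — this domain ends here.
From /o/ at 5 leftward: 4 /o/ is itself a trigger — this domain ends here.
From /o/ at 9 rightward: 10 /n/ transparent; 11 /n/ transparent; 12 /ɪ/ → [+ATR]; 13 /k/ transparent; 14 /ɔ/ → [+ATR]; 15 /k/ transparent; 16 /ɪ/ → [+ATR]; 17 /ɪ/ → [+ATR]; word edge.
From /o/ at 9 leftward: 8 /ɔ/ → [+ATR]; 7 /k/ transparent; 6 /a/ → [+ATR]; 5 /o/ is itself a trigger — this domain ends here.

1 2 4 5 6 8 9 12 14 16 17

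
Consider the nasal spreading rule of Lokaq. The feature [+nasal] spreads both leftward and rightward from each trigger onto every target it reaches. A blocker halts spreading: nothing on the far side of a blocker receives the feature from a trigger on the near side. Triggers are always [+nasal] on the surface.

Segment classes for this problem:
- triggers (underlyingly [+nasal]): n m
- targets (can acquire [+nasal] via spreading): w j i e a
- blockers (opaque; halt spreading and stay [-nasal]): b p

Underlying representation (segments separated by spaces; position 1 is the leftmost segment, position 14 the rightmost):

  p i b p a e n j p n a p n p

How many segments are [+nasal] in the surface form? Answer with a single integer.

From /n/ at 7 rightward: 8 /j/ → [+nasal]; 9 /p/ blocks.
From /n/ at 7 leftward: 6 /e/ → [+nasal]; 5 /a/ → [+nasal]; 4 /p/ blocks.
From /n/ at 10 rightward: 11 /a/ → [+nasal]; 12 /p/ blocks.
From /n/ at 10 leftward: 9 /p/ blocks.
From /n/ at 13 rightward: 14 /p/ blocks.
From /n/ at 13 leftward: 12 /p/ blocks.
Target with no active source: position 2 stays [-nasal].
[+nasal] positions on the surface: 5 6 7 8 10 11 13.

7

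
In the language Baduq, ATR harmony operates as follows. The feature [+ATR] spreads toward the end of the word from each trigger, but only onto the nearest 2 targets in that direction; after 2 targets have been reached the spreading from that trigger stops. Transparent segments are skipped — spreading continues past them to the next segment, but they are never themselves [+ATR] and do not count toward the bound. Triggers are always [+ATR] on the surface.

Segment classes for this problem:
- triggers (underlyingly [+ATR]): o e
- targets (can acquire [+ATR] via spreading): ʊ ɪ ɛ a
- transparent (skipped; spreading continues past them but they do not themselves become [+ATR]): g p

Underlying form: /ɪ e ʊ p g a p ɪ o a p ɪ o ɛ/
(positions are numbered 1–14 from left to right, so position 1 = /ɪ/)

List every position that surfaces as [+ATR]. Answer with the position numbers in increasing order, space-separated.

From /e/ at 2 rightward: 3 /ʊ/ → [+ATR]; 4 /p/ transparent; 5 /g/ transparent; 6 /a/ → [+ATR]; bound reached.
From /o/ at 9 rightward: 10 /a/ → [+ATR]; 11 /p/ transparent; 12 /ɪ/ → [+ATR]; bound reached.
From /o/ at 13 rightward: 14 /ɛ/ → [+ATR]; word edge.
Targets with no active source: positions 1 8 stay [-ATR].

2 3 6 9 10 12 13 14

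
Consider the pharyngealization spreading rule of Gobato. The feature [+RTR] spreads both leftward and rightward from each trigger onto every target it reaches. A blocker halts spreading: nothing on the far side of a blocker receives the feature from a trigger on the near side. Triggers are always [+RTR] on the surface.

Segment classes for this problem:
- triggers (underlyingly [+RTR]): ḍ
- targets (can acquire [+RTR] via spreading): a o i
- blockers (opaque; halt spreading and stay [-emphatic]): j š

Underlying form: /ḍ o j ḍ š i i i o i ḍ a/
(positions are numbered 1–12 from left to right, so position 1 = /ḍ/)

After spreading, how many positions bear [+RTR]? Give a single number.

From /ḍ/ at 1 rightward: 2 /o/ → [+RTR]; 3 /j/ blocks.
From /ḍ/ at 1 leftward: word edge.
From /ḍ/ at 4 rightward: 5 /š/ blocks.
From /ḍ/ at 4 leftward: 3 /j/ blocks.
From /ḍ/ at 11 rightward: 12 /a/ → [+RTR]; word edge.
From /ḍ/ at 11 leftward: 10 /i/ → [+RTR]; 9 /o/ → [+RTR]; 8 /i/ → [+RTR]; 7 /i/ → [+RTR]; 6 /i/ → [+RTR]; 5 /š/ blocks.
[+RTR] positions on the surface: 1 2 4 6 7 8 9 10 11 12.

10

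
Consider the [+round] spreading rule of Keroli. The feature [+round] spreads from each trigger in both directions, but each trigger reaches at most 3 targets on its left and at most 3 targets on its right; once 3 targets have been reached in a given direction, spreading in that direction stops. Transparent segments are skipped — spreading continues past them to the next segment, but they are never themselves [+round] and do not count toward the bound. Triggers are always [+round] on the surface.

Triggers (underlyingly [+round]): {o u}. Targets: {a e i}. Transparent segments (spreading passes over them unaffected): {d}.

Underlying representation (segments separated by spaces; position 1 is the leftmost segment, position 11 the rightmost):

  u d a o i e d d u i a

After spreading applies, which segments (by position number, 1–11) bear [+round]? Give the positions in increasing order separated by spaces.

From /u/ at 1 rightward: 2 /d/ transparent; 3 /a/ → [+round]; 4 /o/ is itself a trigger — this domain ends here.
From /u/ at 1 leftward: word edge.
From /o/ at 4 rightward: 5 /i/ → [+round]; 6 /e/ → [+round]; 7 /d/ transparent; 8 /d/ transparent; 9 /u/ is itself a trigger — this domain ends here.
From /o/ at 4 leftward: 3 /a/ → [+round]; 2 /d/ transparent; 1 /u/ is itself a trigger — this domain ends here.
From /u/ at 9 rightward: 10 /i/ → [+round]; 11 /a/ → [+round]; word edge.
From /u/ at 9 leftward: 8 /d/ transparent; 7 /d/ transparent; 6 /e/ → [+round]; 5 /i/ → [+round]; 4 /o/ is itself a trigger — this domain ends here.

1 3 4 5 6 9 10 11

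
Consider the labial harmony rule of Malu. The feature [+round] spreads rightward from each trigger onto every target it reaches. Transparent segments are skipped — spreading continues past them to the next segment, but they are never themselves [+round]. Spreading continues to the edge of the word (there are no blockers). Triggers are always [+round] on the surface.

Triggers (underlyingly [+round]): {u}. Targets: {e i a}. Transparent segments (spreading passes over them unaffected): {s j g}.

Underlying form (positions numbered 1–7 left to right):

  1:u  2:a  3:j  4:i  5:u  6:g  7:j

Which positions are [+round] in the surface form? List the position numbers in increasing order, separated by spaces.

1 2 4 5

From /u/ at 1 rightward: 2 /a/ → [+round]; 3 /j/ transparent; 4 /i/ → [+round]; 5 /u/ is itself a trigger — this domain ends here.
From /u/ at 5 rightward: 6 /g/ transparent; 7 /j/ transparent; word edge.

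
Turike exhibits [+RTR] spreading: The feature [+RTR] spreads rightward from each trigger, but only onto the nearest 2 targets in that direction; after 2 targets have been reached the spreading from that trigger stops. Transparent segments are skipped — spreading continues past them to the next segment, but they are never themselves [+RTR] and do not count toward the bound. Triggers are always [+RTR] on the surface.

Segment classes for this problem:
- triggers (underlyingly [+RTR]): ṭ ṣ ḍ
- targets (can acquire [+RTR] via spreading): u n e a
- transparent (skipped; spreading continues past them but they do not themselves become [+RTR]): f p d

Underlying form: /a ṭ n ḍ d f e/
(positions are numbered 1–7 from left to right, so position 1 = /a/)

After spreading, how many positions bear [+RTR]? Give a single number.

4

From /ṭ/ at 2 rightward: 3 /n/ → [+RTR]; 4 /ḍ/ is itself a trigger — this domain ends here.
From /ḍ/ at 4 rightward: 5 /d/ transparent; 6 /f/ transparent; 7 /e/ → [+RTR]; word edge.
Target with no active source: position 1 stays [-emphatic].
[+RTR] positions on the surface: 2 3 4 7.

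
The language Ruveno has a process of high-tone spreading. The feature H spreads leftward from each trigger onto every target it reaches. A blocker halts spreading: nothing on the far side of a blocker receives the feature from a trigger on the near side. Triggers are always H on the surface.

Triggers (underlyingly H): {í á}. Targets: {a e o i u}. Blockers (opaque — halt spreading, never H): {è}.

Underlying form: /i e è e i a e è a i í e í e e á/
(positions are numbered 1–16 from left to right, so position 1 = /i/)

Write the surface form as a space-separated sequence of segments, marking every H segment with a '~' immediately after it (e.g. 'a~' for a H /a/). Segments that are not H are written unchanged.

i e è e i a e è a~ i~ í~ e~ í~ e~ e~ á~

From /í/ at 11 leftward: 10 /i/ → H; 9 /a/ → H; 8 /è/ blocks.
From /í/ at 13 leftward: 12 /e/ → H; 11 /í/ is itself a trigger — this domain ends here.
From /á/ at 16 leftward: 15 /e/ → H; 14 /e/ → H; 13 /í/ is itself a trigger — this domain ends here.
Targets with no active source: positions 1 2 4 5 6 7 stay [-high tone].
H positions on the surface: 9 10 11 12 13 14 15 16.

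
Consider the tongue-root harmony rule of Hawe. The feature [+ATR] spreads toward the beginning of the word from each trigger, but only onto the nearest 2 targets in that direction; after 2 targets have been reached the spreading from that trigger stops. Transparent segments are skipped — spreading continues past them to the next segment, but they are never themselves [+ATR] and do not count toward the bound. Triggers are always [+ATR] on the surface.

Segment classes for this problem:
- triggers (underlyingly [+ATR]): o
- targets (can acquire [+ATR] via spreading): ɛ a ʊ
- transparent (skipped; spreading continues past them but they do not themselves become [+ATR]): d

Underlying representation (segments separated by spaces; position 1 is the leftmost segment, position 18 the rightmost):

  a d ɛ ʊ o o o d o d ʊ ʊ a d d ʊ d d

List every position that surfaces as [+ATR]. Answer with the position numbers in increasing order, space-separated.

From /o/ at 5 leftward: 4 /ʊ/ → [+ATR]; 3 /ɛ/ → [+ATR]; bound reached.
From /o/ at 6 leftward: 5 /o/ is itself a trigger — this domain ends here.
From /o/ at 7 leftward: 6 /o/ is itself a trigger — this domain ends here.
From /o/ at 9 leftward: 8 /d/ transparent; 7 /o/ is itself a trigger — this domain ends here.
Targets with no active source: positions 1 11 12 13 16 stay [-ATR].

3 4 5 6 7 9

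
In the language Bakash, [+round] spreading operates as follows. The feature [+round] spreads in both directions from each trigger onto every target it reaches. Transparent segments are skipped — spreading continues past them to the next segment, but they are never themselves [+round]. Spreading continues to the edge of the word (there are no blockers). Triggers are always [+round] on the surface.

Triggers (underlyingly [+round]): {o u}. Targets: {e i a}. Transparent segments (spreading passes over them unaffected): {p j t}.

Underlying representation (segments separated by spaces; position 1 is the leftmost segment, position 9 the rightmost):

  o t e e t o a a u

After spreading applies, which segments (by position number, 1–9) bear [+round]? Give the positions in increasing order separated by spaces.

From /o/ at 1 rightward: 2 /t/ transparent; 3 /e/ → [+round]; 4 /e/ → [+round]; 5 /t/ transparent; 6 /o/ is itself a trigger — this domain ends here.
From /o/ at 1 leftward: word edge.
From /o/ at 6 rightward: 7 /a/ → [+round]; 8 /a/ → [+round]; 9 /u/ is itself a trigger — this domain ends here.
From /o/ at 6 leftward: 5 /t/ transparent; 4 /e/ → [+round]; 3 /e/ → [+round]; 2 /t/ transparent; 1 /o/ is itself a trigger — this domain ends here.
From /u/ at 9 rightward: word edge.
From /u/ at 9 leftward: 8 /a/ → [+round]; 7 /a/ → [+round]; 6 /o/ is itself a trigger — this domain ends here.

1 3 4 6 7 8 9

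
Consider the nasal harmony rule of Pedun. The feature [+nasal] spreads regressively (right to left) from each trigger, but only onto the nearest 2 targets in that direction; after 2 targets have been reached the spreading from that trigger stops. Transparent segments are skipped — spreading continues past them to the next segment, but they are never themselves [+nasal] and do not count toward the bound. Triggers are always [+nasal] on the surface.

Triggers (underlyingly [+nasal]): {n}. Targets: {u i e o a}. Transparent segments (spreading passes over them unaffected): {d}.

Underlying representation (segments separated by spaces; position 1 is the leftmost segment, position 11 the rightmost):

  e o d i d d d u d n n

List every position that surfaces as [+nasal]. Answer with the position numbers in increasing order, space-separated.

From /n/ at 10 leftward: 9 /d/ transparent; 8 /u/ → [+nasal]; 7 /d/ transparent; 6 /d/ transparent; 5 /d/ transparent; 4 /i/ → [+nasal]; bound reached.
From /n/ at 11 leftward: 10 /n/ is itself a trigger — this domain ends here.
Targets with no active source: positions 1 2 stay [-nasal].

4 8 10 11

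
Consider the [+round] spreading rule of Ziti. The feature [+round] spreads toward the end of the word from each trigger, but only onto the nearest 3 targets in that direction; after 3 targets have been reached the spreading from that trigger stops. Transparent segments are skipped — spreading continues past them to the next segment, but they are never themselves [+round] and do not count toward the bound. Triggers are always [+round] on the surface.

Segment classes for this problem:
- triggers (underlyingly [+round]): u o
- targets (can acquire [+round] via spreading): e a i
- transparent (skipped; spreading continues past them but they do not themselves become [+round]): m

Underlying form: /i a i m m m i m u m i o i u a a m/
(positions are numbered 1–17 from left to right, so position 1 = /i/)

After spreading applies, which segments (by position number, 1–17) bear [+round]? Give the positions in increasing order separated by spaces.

From /u/ at 9 rightward: 10 /m/ transparent; 11 /i/ → [+round]; 12 /o/ is itself a trigger — this domain ends here.
From /o/ at 12 rightward: 13 /i/ → [+round]; 14 /u/ is itself a trigger — this domain ends here.
From /u/ at 14 rightward: 15 /a/ → [+round]; 16 /a/ → [+round]; 17 /m/ transparent; word edge.
Targets with no active source: positions 1 2 3 7 stay [-round].

9 11 12 13 14 15 16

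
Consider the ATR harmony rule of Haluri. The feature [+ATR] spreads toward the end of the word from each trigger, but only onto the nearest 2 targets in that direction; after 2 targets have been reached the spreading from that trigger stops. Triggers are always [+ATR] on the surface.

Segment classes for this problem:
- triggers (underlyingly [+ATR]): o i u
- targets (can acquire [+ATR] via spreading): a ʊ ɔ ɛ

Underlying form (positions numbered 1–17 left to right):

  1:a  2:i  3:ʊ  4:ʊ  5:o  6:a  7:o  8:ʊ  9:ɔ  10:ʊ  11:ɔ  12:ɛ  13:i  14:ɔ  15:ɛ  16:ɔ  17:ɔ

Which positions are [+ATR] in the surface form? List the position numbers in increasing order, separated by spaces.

From /i/ at 2 rightward: 3 /ʊ/ → [+ATR]; 4 /ʊ/ → [+ATR]; bound reached.
From /o/ at 5 rightward: 6 /a/ → [+ATR]; 7 /o/ is itself a trigger — this domain ends here.
From /o/ at 7 rightward: 8 /ʊ/ → [+ATR]; 9 /ɔ/ → [+ATR]; bound reached.
From /i/ at 13 rightward: 14 /ɔ/ → [+ATR]; 15 /ɛ/ → [+ATR]; bound reached.
Targets with no active source: positions 1 10 11 12 16 17 stay [-ATR].

2 3 4 5 6 7 8 9 13 14 15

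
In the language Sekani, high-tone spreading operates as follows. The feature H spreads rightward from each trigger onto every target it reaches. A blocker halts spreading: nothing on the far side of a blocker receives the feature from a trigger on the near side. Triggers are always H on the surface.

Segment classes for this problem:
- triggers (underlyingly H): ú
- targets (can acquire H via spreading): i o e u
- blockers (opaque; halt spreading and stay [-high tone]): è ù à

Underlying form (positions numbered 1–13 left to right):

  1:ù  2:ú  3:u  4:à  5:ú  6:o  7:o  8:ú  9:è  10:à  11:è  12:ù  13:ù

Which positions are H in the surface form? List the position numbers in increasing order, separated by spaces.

2 3 5 6 7 8

From /ú/ at 2 rightward: 3 /u/ → H; 4 /à/ blocks.
From /ú/ at 5 rightward: 6 /o/ → H; 7 /o/ → H; 8 /ú/ is itself a trigger — this domain ends here.
From /ú/ at 8 rightward: 9 /è/ blocks.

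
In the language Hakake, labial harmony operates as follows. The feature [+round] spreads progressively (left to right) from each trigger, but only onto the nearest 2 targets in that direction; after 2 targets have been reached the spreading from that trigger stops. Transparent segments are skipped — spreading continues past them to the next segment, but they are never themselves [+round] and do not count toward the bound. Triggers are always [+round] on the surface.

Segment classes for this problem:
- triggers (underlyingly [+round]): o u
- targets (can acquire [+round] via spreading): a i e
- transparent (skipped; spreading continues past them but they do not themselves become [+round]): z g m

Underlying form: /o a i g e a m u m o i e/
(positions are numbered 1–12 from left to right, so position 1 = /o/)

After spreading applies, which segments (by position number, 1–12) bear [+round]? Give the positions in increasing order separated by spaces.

1 2 3 8 10 11 12

From /o/ at 1 rightward: 2 /a/ → [+round]; 3 /i/ → [+round]; bound reached.
From /u/ at 8 rightward: 9 /m/ transparent; 10 /o/ is itself a trigger — this domain ends here.
From /o/ at 10 rightward: 11 /i/ → [+round]; 12 /e/ → [+round]; bound reached.
Targets with no active source: positions 5 6 stay [-round].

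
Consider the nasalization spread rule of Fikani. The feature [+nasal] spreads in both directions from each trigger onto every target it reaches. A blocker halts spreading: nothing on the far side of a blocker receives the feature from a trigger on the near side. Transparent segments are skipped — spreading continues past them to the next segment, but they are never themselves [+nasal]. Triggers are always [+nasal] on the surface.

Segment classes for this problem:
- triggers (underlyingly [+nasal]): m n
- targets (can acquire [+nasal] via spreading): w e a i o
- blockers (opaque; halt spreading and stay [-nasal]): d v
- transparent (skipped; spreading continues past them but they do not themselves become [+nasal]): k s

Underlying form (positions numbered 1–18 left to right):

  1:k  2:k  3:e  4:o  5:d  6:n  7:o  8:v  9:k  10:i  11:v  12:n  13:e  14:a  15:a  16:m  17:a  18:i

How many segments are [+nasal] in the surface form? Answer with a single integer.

9

From /n/ at 6 rightward: 7 /o/ → [+nasal]; 8 /v/ blocks.
From /n/ at 6 leftward: 5 /d/ blocks.
From /n/ at 12 rightward: 13 /e/ → [+nasal]; 14 /a/ → [+nasal]; 15 /a/ → [+nasal]; 16 /m/ is itself a trigger — this domain ends here.
From /n/ at 12 leftward: 11 /v/ blocks.
From /m/ at 16 rightward: 17 /a/ → [+nasal]; 18 /i/ → [+nasal]; word edge.
From /m/ at 16 leftward: 15 /a/ → [+nasal]; 14 /a/ → [+nasal]; 13 /e/ → [+nasal]; 12 /n/ is itself a trigger — this domain ends here.
Targets with no active source: positions 3 4 10 stay [-nasal].
[+nasal] positions on the surface: 6 7 12 13 14 15 16 17 18.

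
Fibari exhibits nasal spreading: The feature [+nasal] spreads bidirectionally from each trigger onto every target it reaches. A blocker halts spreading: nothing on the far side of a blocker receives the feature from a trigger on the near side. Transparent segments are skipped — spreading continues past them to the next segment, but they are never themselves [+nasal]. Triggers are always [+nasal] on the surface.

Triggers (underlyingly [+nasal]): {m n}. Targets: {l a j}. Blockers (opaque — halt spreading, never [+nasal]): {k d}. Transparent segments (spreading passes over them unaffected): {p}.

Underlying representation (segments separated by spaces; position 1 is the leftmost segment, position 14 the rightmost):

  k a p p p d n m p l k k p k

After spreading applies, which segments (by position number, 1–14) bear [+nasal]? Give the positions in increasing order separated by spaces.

From /n/ at 7 rightward: 8 /m/ is itself a trigger — this domain ends here.
From /n/ at 7 leftward: 6 /d/ blocks.
From /m/ at 8 rightward: 9 /p/ transparent; 10 /l/ → [+nasal]; 11 /k/ blocks.
From /m/ at 8 leftward: 7 /n/ is itself a trigger — this domain ends here.
Target with no active source: position 2 stays [-nasal].

7 8 10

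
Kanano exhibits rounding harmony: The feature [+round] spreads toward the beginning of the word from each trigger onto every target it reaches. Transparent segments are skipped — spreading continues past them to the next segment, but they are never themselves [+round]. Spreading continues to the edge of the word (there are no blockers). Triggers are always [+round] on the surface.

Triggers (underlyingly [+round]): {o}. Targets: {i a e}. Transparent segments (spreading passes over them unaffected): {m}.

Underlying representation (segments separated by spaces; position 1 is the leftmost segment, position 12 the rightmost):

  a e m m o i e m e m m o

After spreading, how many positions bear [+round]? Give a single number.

7

From /o/ at 5 leftward: 4 /m/ transparent; 3 /m/ transparent; 2 /e/ → [+round]; 1 /a/ → [+round]; word edge.
From /o/ at 12 leftward: 11 /m/ transparent; 10 /m/ transparent; 9 /e/ → [+round]; 8 /m/ transparent; 7 /e/ → [+round]; 6 /i/ → [+round]; 5 /o/ is itself a trigger — this domain ends here.
[+round] positions on the surface: 1 2 5 6 7 9 12.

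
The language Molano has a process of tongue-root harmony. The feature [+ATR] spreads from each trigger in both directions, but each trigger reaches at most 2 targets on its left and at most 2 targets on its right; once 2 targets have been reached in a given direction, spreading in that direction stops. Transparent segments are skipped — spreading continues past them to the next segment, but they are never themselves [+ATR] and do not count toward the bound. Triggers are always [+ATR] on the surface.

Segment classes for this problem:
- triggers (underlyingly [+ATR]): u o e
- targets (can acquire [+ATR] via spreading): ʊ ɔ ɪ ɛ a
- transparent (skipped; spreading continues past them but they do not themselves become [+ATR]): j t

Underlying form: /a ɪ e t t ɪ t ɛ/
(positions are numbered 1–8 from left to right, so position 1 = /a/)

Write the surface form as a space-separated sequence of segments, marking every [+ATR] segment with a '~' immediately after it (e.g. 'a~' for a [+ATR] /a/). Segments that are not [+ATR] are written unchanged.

From /e/ at 3 rightward: 4 /t/ transparent; 5 /t/ transparent; 6 /ɪ/ → [+ATR]; 7 /t/ transparent; 8 /ɛ/ → [+ATR]; bound reached.
From /e/ at 3 leftward: 2 /ɪ/ → [+ATR]; 1 /a/ → [+ATR]; bound reached.
[+ATR] positions on the surface: 1 2 3 6 8.

a~ ɪ~ e~ t t ɪ~ t ɛ~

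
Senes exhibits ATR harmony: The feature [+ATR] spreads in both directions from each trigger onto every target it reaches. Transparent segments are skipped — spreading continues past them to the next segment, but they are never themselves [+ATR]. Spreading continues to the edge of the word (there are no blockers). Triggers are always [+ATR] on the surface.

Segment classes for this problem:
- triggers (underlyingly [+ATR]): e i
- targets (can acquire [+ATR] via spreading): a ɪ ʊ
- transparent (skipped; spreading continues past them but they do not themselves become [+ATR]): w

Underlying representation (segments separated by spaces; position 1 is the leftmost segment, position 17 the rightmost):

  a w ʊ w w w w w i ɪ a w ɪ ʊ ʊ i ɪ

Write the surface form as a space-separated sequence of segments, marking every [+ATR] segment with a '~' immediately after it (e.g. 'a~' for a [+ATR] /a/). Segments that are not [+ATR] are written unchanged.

a~ w ʊ~ w w w w w i~ ɪ~ a~ w ɪ~ ʊ~ ʊ~ i~ ɪ~

From /i/ at 9 rightward: 10 /ɪ/ → [+ATR]; 11 /a/ → [+ATR]; 12 /w/ transparent; 13 /ɪ/ → [+ATR]; 14 /ʊ/ → [+ATR]; 15 /ʊ/ → [+ATR]; 16 /i/ is itself a trigger — this domain ends here.
From /i/ at 9 leftward: 8 /w/ transparent; 7 /w/ transparent; 6 /w/ transparent; 5 /w/ transparent; 4 /w/ transparent; 3 /ʊ/ → [+ATR]; 2 /w/ transparent; 1 /a/ → [+ATR]; word edge.
From /i/ at 16 rightward: 17 /ɪ/ → [+ATR]; word edge.
From /i/ at 16 leftward: 15 /ʊ/ → [+ATR]; 14 /ʊ/ → [+ATR]; 13 /ɪ/ → [+ATR]; 12 /w/ transparent; 11 /a/ → [+ATR]; 10 /ɪ/ → [+ATR]; 9 /i/ is itself a trigger — this domain ends here.
[+ATR] positions on the surface: 1 3 9 10 11 13 14 15 16 17.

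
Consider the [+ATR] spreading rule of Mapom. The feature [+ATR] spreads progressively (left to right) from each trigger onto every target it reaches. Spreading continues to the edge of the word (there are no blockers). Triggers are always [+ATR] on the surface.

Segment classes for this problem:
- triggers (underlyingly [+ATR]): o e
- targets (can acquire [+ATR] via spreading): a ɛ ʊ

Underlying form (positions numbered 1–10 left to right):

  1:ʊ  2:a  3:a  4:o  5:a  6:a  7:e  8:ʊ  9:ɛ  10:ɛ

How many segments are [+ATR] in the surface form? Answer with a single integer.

From /o/ at 4 rightward: 5 /a/ → [+ATR]; 6 /a/ → [+ATR]; 7 /e/ is itself a trigger — this domain ends here.
From /e/ at 7 rightward: 8 /ʊ/ → [+ATR]; 9 /ɛ/ → [+ATR]; 10 /ɛ/ → [+ATR]; word edge.
Targets with no active source: positions 1 2 3 stay [-ATR].
[+ATR] positions on the surface: 4 5 6 7 8 9 10.

7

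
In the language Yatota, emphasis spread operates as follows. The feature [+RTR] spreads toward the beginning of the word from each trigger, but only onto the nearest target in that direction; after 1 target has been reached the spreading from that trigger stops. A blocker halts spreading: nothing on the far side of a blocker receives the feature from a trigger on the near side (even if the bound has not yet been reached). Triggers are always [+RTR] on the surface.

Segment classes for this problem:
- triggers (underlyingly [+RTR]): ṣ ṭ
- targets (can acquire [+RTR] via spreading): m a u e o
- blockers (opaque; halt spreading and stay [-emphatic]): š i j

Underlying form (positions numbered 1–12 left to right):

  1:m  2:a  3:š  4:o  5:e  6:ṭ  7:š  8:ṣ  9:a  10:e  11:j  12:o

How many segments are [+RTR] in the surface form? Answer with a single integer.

3

From /ṭ/ at 6 leftward: 5 /e/ → [+RTR]; bound reached.
From /ṣ/ at 8 leftward: 7 /š/ blocks.
Targets with no active source: positions 1 2 4 9 10 12 stay [-emphatic].
[+RTR] positions on the surface: 5 6 8.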